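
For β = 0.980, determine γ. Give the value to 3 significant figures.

γ = 1/√(1 − β²) = 1/√(1 − 0.980²) = 1/√(0.039600) = 5.03

γ ≈ 5.03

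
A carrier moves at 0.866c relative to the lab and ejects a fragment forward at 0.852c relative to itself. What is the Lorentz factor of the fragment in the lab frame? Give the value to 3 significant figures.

u_lab = (0.852 + 0.866)/(1 + 0.852×0.866) = 1.718/1.73783 = 0.988588
γ = 1/√(1 − 0.988588²) = 6.64

γ ≈ 6.64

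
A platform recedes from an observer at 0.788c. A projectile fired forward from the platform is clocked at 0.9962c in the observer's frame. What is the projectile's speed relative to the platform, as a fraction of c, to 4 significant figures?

u' ≈ 0.9684c

Inverse velocity addition: u' = (u − v)/(1 − uv/c²)
= (0.9962 − 0.788)/(1 − 0.9962×0.788) = 0.2082/0.214994 = 0.9684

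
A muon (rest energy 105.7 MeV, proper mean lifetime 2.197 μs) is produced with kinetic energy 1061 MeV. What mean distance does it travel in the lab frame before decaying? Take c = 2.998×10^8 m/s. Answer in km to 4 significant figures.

d ≈ 7.240 km

γ = 1 + K/(m₀c²) = 1 + 1061/105.7 = 11.0378
β = √(1 − 1/γ²) = 0.995888
Dilated lifetime: γτ₀ = 11.0378 × 2.197 μs = 24.2501 μs
d = βc·γτ₀ = 0.995888 × (2.998×10^8 m/s) × 2.42501×10^-5 s = 7.240 km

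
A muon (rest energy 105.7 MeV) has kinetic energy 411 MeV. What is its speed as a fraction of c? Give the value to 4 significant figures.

β ≈ 0.9789

γ = 1 + K/(m₀c²) = 1 + 411/105.7 = 4.88836
β = √(1 − 1/γ²) = 0.9789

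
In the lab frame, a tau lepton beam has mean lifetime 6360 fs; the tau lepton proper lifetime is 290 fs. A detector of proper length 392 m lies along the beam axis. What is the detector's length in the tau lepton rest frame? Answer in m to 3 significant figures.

Time dilation ⇒ γ = Δt/τ₀ = 6360/290 = 21.931
Length contraction: L = L₀/γ = 392/21.931 = 17.9 m

L ≈ 17.9 m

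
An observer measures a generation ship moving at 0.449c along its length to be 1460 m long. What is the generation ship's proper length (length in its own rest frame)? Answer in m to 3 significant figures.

L₀ ≈ 1630 m

γ = 1/√(1 − 0.449²) = 1.1192
L₀ = γL = 1.1192 × 1460 = 1630 m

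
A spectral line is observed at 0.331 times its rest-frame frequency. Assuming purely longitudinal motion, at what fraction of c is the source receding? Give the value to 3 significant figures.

β ≈ 0.803

f_obs/f_src = √((1−β)/(1+β)) = 0.331  ⇒  (1−β)/(1+β) = 0.10956
β = |1 − D²|/(1 + D²) = |1 − 0.10956|/(1 + 0.10956) = 0.803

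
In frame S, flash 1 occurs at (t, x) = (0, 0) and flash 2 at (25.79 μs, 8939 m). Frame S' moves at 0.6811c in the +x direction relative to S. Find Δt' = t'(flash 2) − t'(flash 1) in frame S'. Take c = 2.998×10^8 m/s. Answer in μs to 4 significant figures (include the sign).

γ = 1/√(1 − 0.6811²) = 1.36576
Δt' = γ(Δt − vΔx/c²) = 1.36576 × (25.79 μs − 0.6811×8939 m / (2.998×10^8 m/s))
= 1.36576 × (5.48195 μs) = 7.487 μs

Δt' ≈ 7.487 μs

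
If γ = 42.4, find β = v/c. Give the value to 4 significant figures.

β = √(1 − 1/γ²) = √(1 − 1/42.4²) = √(0.999444) = 0.9997

β ≈ 0.9997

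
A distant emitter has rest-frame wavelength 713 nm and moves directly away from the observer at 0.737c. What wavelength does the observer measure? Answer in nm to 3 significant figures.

Relativistic Doppler: λ_obs = λ_src √((1+β)/(1−β))
= 713 × √(1.7370/0.26300) = 713 × 2.5699 = 1830 nm

λ_obs ≈ 1830 nm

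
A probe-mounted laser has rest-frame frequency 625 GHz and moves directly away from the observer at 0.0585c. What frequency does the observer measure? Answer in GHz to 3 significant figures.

Relativistic Doppler: f_obs = f_src √((1−β)/(1+β))
= 625 × √(0.94150/1.0585) = 625 × 0.94312 = 589 GHz

f_obs ≈ 589 GHz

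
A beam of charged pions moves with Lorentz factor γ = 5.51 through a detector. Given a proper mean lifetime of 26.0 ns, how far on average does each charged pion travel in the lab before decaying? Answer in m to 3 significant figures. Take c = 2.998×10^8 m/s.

d ≈ 42.2 m

β = √(1 − 1/γ²) = √(1 − 1/5.51²) = 0.98339
Dilated lifetime: Δt = γτ₀ = 5.51 × 26.0 ns = 143.26 ns
d = vΔt = 0.98339c × 143.26 ns = 2.9482×10^8 m/s × 1.4326×10^-7 s = 42.2 m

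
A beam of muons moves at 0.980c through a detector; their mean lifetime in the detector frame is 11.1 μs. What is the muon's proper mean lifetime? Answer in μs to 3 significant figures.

γ = 1/√(1 − 0.980²) = 5.0252
Proper time: τ₀ = Δt/γ = 11.1/5.0252 = 2.21 μs

τ₀ ≈ 2.21 μs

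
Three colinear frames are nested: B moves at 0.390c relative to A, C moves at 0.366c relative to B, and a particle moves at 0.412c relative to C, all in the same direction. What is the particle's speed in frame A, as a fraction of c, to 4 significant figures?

u ≈ 0.8436c

Compose boost 2: (0.366 + 0.390)/(1 + 0.366×0.390) = 0.7560/1.14274 = 0.661568
Compose boost 3: (0.412 + 0.661568)/(1 + 0.412×0.661568) = 1.07357/1.27257 = 0.8436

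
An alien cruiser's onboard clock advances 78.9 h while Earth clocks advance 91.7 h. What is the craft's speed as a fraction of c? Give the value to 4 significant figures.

β ≈ 0.5096

γ = Δt/τ₀ = 91.7/78.9 = 1.16223
β = √(1 − 1/γ²) = √(1 − 1/1.16223²) = 0.5096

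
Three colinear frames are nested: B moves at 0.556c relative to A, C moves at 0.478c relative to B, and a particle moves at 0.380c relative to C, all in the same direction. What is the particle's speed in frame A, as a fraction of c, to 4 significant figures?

u ≈ 0.9134c

Compose boost 2: (0.478 + 0.556)/(1 + 0.478×0.556) = 1.034/1.26577 = 0.816895
Compose boost 3: (0.380 + 0.816895)/(1 + 0.380×0.816895) = 1.19690/1.31042 = 0.9134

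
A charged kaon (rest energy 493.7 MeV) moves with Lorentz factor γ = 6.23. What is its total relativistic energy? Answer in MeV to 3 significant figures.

E ≈ 3080 MeV

γ = 6.23 (given)
E = γm₀c² = 6.23 × 493.7 MeV = 3080 MeV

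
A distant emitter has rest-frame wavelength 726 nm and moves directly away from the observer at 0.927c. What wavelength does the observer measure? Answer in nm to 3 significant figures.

Relativistic Doppler: λ_obs = λ_src √((1+β)/(1−β))
= 726 × √(1.9270/0.073000) = 726 × 5.1378 = 3730 nm

λ_obs ≈ 3730 nm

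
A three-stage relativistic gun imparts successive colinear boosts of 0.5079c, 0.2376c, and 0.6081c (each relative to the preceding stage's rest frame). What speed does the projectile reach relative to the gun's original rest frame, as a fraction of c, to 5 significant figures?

u ≈ 0.90659c

Compose boost 2: (0.2376 + 0.5079)/(1 + 0.2376×0.5079) = 0.74550/1.120677 = 0.6652229
Compose boost 3: (0.6081 + 0.6652229)/(1 + 0.6081×0.6652229) = 1.273323/1.404522 = 0.90659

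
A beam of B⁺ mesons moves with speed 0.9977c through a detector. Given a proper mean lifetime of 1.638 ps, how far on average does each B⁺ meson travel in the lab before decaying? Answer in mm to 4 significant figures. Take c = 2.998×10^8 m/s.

d ≈ 7.228 mm

γ = 1/√(1 − 0.9977²) = 14.7527
Dilated lifetime: Δt = γτ₀ = 14.7527 × 1.638 ps = 24.1649 ps
d = vΔt = 0.9977c × 24.1649 ps = 2.99110×10^8 m/s × 2.41649×10^-11 s = 7.228 mm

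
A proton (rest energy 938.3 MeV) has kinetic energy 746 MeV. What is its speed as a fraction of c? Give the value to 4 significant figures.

β ≈ 0.8305

γ = 1 + K/(m₀c²) = 1 + 746/938.3 = 1.79505
β = √(1 − 1/γ²) = 0.8305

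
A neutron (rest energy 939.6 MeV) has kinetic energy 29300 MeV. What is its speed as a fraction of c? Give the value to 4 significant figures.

β ≈ 0.9995

γ = 1 + K/(m₀c²) = 1 + 29300/939.6 = 32.1835
β = √(1 − 1/γ²) = 0.9995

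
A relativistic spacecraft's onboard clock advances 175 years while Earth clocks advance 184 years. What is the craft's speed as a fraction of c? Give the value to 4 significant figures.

γ = Δt/τ₀ = 184/175 = 1.05143
β = √(1 − 1/γ²) = √(1 − 1/1.05143²) = 0.3089

β ≈ 0.3089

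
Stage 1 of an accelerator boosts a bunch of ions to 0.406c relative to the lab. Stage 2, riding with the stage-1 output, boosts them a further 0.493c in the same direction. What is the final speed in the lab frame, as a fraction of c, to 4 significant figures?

Compose boost 2: (0.493 + 0.406)/(1 + 0.493×0.406) = 0.8990/1.20016 = 0.7491

u ≈ 0.7491c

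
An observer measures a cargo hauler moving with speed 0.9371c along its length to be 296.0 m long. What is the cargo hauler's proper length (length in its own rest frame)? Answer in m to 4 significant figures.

L₀ ≈ 848.0 m

γ = 1/√(1 − 0.9371²) = 2.86483
L₀ = γL = 2.86483 × 296.0 = 848.0 m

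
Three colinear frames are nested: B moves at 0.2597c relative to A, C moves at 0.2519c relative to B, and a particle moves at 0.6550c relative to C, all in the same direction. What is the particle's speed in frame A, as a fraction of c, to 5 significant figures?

Compose boost 2: (0.2519 + 0.2597)/(1 + 0.2519×0.2597) = 0.51160/1.065418 = 0.4801869
Compose boost 3: (0.6550 + 0.4801869)/(1 + 0.6550×0.4801869) = 1.135187/1.314522 = 0.86357

u ≈ 0.86357c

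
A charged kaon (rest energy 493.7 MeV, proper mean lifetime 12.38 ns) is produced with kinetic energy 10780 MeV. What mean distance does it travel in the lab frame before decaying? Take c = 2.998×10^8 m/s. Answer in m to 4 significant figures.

d ≈ 84.67 m

γ = 1 + K/(m₀c²) = 1 + 10780/493.7 = 22.8351
β = √(1 − 1/γ²) = 0.999041
Dilated lifetime: γτ₀ = 22.8351 × 12.38 ns = 282.699 ns
d = βc·γτ₀ = 0.999041 × (2.998×10^8 m/s) × 2.82699×10^-7 s = 84.67 m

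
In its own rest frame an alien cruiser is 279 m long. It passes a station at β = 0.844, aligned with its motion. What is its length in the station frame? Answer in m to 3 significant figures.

L ≈ 150 m

γ = 1/√(1 − 0.844²) = 1.8645
Length contraction: L = L₀/γ = 279/1.8645 = 150 m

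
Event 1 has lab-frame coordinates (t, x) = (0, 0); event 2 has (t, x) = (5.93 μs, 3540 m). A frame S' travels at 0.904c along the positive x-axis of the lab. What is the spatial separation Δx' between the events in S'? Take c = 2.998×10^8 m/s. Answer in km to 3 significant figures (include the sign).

γ = 1/√(1 − 0.904²) = 2.3390
Δx' = γ(Δx − vΔt) = 2.3390 × (3540 m − 0.904×(2.998×10^8 m/s)×5.93×10^-6 s)
= 2.3390 × (1932.9 m) = 4.52 km

Δx' ≈ 4.52 km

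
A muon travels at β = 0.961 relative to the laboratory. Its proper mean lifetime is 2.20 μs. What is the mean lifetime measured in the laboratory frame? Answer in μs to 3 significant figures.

Δt ≈ 7.96 μs

γ = 1/√(1 − 0.961²) = 3.6160
Time dilation: Δt = γτ₀ = 3.6160 × 2.20 μs = 7.96 μs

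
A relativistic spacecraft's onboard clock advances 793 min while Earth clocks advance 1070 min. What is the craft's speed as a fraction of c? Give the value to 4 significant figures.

β ≈ 0.6714

γ = Δt/τ₀ = 1070/793 = 1.34931
β = √(1 − 1/γ²) = √(1 − 1/1.34931²) = 0.6714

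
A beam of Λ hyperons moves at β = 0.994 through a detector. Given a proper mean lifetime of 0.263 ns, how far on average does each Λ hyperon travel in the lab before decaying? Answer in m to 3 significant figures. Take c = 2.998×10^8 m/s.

γ = 1/√(1 − 0.994²) = 9.1424
Dilated lifetime: Δt = γτ₀ = 9.1424 × 0.263 ns = 2.4045 ns
d = vΔt = 0.994c × 2.4045 ns = 2.9800×10^8 m/s × 2.4045×10^-9 s = 0.717 m

d ≈ 0.717 m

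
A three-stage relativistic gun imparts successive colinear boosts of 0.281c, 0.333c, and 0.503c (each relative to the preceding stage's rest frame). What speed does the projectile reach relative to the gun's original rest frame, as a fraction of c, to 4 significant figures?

u ≈ 0.8300c

Compose boost 2: (0.333 + 0.281)/(1 + 0.333×0.281) = 0.6140/1.09357 = 0.561462
Compose boost 3: (0.503 + 0.561462)/(1 + 0.503×0.561462) = 1.06446/1.28242 = 0.8300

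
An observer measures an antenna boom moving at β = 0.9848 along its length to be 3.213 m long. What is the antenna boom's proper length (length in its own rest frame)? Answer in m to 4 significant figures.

γ = 1/√(1 − 0.9848²) = 5.75731
L₀ = γL = 5.75731 × 3.213 = 18.50 m

L₀ ≈ 18.50 m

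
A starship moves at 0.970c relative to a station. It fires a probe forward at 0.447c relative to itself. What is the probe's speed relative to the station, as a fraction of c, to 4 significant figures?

u ≈ 0.9884c

Relativistic velocity addition: u = (u' + v)/(1 + u'v/c²)
= (0.447 + 0.970)/(1 + 0.447×0.970) = 1.417/1.43359 = 0.9884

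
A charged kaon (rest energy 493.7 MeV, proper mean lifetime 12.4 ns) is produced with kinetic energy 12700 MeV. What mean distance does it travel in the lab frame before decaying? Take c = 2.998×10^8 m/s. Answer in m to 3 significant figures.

d ≈ 99.3 m

γ = 1 + K/(m₀c²) = 1 + 12700/493.7 = 26.724
β = √(1 − 1/γ²) = 0.99930
Dilated lifetime: γτ₀ = 26.724 × 12.4 ns = 331.38 ns
d = βc·γτ₀ = 0.99930 × (2.998×10^8 m/s) × 3.3138×10^-7 s = 99.3 m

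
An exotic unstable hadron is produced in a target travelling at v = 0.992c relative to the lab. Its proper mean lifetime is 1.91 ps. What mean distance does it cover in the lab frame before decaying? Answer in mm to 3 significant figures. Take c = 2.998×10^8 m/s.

γ = 1/√(1 − 0.992²) = 7.9216
Dilated lifetime: Δt = γτ₀ = 7.9216 × 1.91 ps = 15.130 ps
d = vΔt = 0.992c × 15.130 ps = 2.9740×10^8 m/s × 1.5130×10^-11 s = 4.50 mm

d ≈ 4.50 mm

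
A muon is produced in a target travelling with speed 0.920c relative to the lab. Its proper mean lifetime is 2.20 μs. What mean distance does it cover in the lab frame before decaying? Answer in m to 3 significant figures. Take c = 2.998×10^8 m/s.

γ = 1/√(1 − 0.920²) = 2.5516
Dilated lifetime: Δt = γτ₀ = 2.5516 × 2.20 μs = 5.6134 μs
d = vΔt = 0.920c × 5.6134 μs = 2.7582×10^8 m/s × 5.6134×10^-6 s = 1550 m

d ≈ 1550 m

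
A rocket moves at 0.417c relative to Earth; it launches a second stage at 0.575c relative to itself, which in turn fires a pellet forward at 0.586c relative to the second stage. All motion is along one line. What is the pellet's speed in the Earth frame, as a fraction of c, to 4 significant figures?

Compose boost 2: (0.575 + 0.417)/(1 + 0.575×0.417) = 0.9920/1.23977 = 0.800145
Compose boost 3: (0.586 + 0.800145)/(1 + 0.586×0.800145) = 1.38615/1.46889 = 0.9437

u ≈ 0.9437c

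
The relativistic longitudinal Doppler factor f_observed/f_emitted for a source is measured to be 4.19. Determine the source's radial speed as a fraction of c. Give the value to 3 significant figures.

f_obs/f_src = √((1+β)/(1−β)) = 4.19  ⇒  (1+β)/(1−β) = 17.556
β = |1 − D²|/(1 + D²) = |1 − 17.556|/(1 + 17.556) = 0.892

β ≈ 0.892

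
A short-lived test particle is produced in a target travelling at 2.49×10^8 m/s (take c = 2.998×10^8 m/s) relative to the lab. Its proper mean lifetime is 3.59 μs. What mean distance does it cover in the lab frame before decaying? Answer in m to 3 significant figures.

β = v/c = 2.49×10^8 / 2.998×10^8 = 0.83055
γ = 1/√(1 − 0.83055²) = 1.7955
Dilated lifetime: Δt = γτ₀ = 1.7955 × 3.59 μs = 6.4460 μs
d = vΔt = 0.83055c × 6.4460 μs = 2.4900×10^8 m/s × 6.4460×10^-6 s = 1610 m

d ≈ 1610 m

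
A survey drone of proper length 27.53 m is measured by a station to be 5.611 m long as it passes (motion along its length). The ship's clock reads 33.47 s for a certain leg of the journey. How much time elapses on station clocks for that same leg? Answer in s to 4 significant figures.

Δt ≈ 164.2 s

Length contraction ⇒ γ = L₀/L = 27.53/5.611 = 4.90643
Time dilation: Δt = γτ₀ = 4.90643 × 33.47 s = 164.2 s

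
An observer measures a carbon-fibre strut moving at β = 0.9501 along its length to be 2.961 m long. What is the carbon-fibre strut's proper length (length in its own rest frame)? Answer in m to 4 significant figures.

L₀ ≈ 9.492 m

γ = 1/√(1 − 0.9501²) = 3.20569
L₀ = γL = 3.20569 × 2.961 = 9.492 m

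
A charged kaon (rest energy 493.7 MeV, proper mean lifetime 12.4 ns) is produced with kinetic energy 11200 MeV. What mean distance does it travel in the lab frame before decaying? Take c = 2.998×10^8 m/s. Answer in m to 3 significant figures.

d ≈ 88.0 m

γ = 1 + K/(m₀c²) = 1 + 11200/493.7 = 23.686
β = √(1 − 1/γ²) = 0.99911
Dilated lifetime: γτ₀ = 23.686 × 12.4 ns = 293.70 ns
d = βc·γτ₀ = 0.99911 × (2.998×10^8 m/s) × 2.9370×10^-7 s = 88.0 m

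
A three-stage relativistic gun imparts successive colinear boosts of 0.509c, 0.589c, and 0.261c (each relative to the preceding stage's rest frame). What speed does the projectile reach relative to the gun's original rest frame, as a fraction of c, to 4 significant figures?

u ≈ 0.9060c

Compose boost 2: (0.589 + 0.509)/(1 + 0.589×0.509) = 1.098/1.29980 = 0.844745
Compose boost 3: (0.261 + 0.844745)/(1 + 0.261×0.844745) = 1.10574/1.22048 = 0.9060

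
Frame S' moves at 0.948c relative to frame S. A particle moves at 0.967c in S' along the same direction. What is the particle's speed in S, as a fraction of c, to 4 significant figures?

u ≈ 0.9991c

Relativistic velocity addition: u = (u' + v)/(1 + u'v/c²)
= (0.967 + 0.948)/(1 + 0.967×0.948) = 1.915/1.91672 = 0.9991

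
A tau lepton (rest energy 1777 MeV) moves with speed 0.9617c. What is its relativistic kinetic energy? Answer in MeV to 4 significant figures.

γ = 1/√(1 − 0.9617²) = 3.64825
K = (γ − 1)m₀c² = (3.64825 − 1) × 1777 MeV = 2.64825 × 1777 MeV = 4706 MeV

K ≈ 4706 MeV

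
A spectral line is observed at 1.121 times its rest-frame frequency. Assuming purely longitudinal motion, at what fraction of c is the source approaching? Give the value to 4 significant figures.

f_obs/f_src = √((1+β)/(1−β)) = 1.121  ⇒  (1+β)/(1−β) = 1.25664
β = |1 − D²|/(1 + D²) = |1 − 1.25664|/(1 + 1.25664) = 0.1137

β ≈ 0.1137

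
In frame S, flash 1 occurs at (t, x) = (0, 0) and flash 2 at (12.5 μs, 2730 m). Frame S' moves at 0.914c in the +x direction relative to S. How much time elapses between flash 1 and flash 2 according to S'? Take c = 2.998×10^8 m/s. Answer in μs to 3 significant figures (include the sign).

Δt' ≈ 10.3 μs

γ = 1/√(1 − 0.914²) = 2.4648
Δt' = γ(Δt − vΔx/c²) = 2.4648 × (12.5 μs − 0.914×2730 m / (2.998×10^8 m/s))
= 2.4648 × (4.1771 μs) = 10.3 μs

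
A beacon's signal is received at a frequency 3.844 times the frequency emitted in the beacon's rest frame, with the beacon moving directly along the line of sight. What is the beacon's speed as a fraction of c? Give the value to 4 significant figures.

β ≈ 0.8732

f_obs/f_src = √((1+β)/(1−β)) = 3.844  ⇒  (1+β)/(1−β) = 14.7763
β = |1 − D²|/(1 + D²) = |1 − 14.7763|/(1 + 14.7763) = 0.8732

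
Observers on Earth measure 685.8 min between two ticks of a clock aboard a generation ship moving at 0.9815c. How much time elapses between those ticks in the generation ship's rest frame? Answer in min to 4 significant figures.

γ = 1/√(1 − 0.9815²) = 5.22296
Proper time: τ₀ = Δt/γ = 685.8/5.22296 = 131.3 min

τ₀ ≈ 131.3 min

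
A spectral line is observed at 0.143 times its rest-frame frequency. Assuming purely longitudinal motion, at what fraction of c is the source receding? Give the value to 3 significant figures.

f_obs/f_src = √((1−β)/(1+β)) = 0.143  ⇒  (1−β)/(1+β) = 0.020449
β = |1 − D²|/(1 + D²) = |1 − 0.020449|/(1 + 0.020449) = 0.960

β ≈ 0.960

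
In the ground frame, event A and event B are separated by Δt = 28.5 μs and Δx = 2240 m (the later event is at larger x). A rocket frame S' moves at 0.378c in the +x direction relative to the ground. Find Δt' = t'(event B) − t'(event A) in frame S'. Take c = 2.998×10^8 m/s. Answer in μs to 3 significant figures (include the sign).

Δt' ≈ 27.7 μs

γ = 1/√(1 − 0.378²) = 1.0801
Δt' = γ(Δt − vΔx/c²) = 1.0801 × (28.5 μs − 0.378×2240 m / (2.998×10^8 m/s))
= 1.0801 × (25.676 μs) = 27.7 μs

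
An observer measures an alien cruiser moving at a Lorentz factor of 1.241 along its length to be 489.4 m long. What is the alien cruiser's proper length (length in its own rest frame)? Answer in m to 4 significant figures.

L₀ ≈ 607.3 m

γ = 1.241 (given)
L₀ = γL = 1.241 × 489.4 = 607.3 m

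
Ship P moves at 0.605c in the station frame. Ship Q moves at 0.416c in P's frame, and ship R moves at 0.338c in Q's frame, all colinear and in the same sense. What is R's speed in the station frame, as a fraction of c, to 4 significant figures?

u ≈ 0.9044c

Compose boost 2: (0.416 + 0.605)/(1 + 0.416×0.605) = 1.021/1.25168 = 0.815704
Compose boost 3: (0.338 + 0.815704)/(1 + 0.338×0.815704) = 1.15370/1.27571 = 0.9044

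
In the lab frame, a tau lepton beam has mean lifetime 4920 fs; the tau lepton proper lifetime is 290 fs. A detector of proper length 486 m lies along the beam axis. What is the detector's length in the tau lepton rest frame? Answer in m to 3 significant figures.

L ≈ 28.6 m

Time dilation ⇒ γ = Δt/τ₀ = 4920/290 = 16.966
Length contraction: L = L₀/γ = 486/16.966 = 28.6 m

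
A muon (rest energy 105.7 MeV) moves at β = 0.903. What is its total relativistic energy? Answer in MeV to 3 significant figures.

E ≈ 246 MeV

γ = 1/√(1 − 0.903²) = 2.3275
E = γm₀c² = 2.3275 × 105.7 MeV = 246 MeV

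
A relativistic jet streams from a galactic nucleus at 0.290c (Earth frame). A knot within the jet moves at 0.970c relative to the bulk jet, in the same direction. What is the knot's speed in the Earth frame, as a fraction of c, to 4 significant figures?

Relativistic velocity addition: u = (u' + v)/(1 + u'v/c²)
= (0.970 + 0.290)/(1 + 0.970×0.290) = 1.260/1.28130 = 0.9834

u ≈ 0.9834c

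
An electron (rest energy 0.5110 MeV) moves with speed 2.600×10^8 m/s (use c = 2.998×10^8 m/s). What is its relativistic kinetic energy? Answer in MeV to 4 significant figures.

β = v/c = 2.600×10^8 / 2.998×10^8 = 0.867245
γ = 1/√(1 − 0.867245²) = 2.00851
K = (γ − 1)m₀c² = (2.00851 − 1) × 0.5110 MeV = 1.00851 × 0.5110 MeV = 0.5153 MeV

K ≈ 0.5153 MeV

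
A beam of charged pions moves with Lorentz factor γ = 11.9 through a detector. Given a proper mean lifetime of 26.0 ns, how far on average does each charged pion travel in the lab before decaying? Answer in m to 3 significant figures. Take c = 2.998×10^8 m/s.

β = √(1 − 1/γ²) = √(1 − 1/11.9²) = 0.99646
Dilated lifetime: Δt = γτ₀ = 11.9 × 26.0 ns = 309.40 ns
d = vΔt = 0.99646c × 309.40 ns = 2.9874×10^8 m/s × 3.0940×10^-7 s = 92.4 m

d ≈ 92.4 m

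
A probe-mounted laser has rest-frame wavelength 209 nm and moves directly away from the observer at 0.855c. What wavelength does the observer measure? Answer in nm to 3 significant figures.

Relativistic Doppler: λ_obs = λ_src √((1+β)/(1−β))
= 209 × √(1.8550/0.14500) = 209 × 3.5767 = 748 nm

λ_obs ≈ 748 nm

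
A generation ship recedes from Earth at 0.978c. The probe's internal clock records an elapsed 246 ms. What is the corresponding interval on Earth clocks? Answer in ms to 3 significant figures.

Δt ≈ 1180 ms

γ = 1/√(1 − 0.978²) = 4.7938
Time dilation: Δt = γτ₀ = 4.7938 × 246 ms = 1180 ms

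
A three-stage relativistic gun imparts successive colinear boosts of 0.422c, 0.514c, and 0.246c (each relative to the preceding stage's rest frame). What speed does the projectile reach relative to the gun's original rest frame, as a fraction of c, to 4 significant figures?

u ≈ 0.8536c

Compose boost 2: (0.514 + 0.422)/(1 + 0.514×0.422) = 0.9360/1.21691 = 0.769163
Compose boost 3: (0.246 + 0.769163)/(1 + 0.246×0.769163) = 1.01516/1.18921 = 0.8536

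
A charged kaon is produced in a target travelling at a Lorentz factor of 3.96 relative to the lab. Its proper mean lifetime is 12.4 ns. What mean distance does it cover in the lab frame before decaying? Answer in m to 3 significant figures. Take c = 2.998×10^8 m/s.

β = √(1 − 1/γ²) = √(1 − 1/3.96²) = 0.96759
Dilated lifetime: Δt = γτ₀ = 3.96 × 12.4 ns = 49.104 ns
d = vΔt = 0.96759c × 49.104 ns = 2.9008×10^8 m/s × 4.9104×10^-8 s = 14.2 m

d ≈ 14.2 m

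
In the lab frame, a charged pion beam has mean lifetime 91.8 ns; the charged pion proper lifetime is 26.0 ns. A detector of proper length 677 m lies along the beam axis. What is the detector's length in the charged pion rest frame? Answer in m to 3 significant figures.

L ≈ 192 m

Time dilation ⇒ γ = Δt/τ₀ = 91.8/26.0 = 3.5308
Length contraction: L = L₀/γ = 677/3.5308 = 192 m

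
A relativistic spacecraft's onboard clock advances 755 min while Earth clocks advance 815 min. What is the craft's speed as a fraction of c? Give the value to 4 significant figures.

γ = Δt/τ₀ = 815/755 = 1.07947
β = √(1 − 1/γ²) = √(1 − 1/1.07947²) = 0.3766

β ≈ 0.3766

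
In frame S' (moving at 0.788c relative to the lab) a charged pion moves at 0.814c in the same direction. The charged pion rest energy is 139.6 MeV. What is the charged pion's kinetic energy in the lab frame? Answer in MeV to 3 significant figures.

u_lab = (0.814 + 0.788)/(1 + 0.814×0.788) = 0.975977
γ = 1/√(1 − 0.975977²) = 4.5898
K = (γ − 1)m₀c² = (4.5898 − 1) × 139.6 = 3.5898 × 139.6 = 501 MeV

K ≈ 501 MeV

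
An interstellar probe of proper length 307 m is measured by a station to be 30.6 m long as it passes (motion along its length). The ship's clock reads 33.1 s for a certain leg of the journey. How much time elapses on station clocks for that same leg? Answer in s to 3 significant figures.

Length contraction ⇒ γ = L₀/L = 307/30.6 = 10.033
Time dilation: Δt = γτ₀ = 10.033 × 33.1 s = 332 s

Δt ≈ 332 s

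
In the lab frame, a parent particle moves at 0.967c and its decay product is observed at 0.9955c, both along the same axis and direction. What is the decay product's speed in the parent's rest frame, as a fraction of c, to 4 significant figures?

u' ≈ 0.7630c

Inverse velocity addition: u' = (u − v)/(1 − uv/c²)
= (0.9955 − 0.967)/(1 − 0.9955×0.967) = 0.02850/0.0373515 = 0.7630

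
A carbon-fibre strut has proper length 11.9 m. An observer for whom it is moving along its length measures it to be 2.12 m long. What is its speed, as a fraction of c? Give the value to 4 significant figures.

β ≈ 0.9840

γ = L₀/L = 11.9/2.12 = 5.61321
β = √(1 − 1/γ²) = 0.9840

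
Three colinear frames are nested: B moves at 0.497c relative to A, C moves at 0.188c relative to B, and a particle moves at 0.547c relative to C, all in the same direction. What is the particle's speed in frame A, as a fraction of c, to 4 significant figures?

u ≈ 0.8740c

Compose boost 2: (0.188 + 0.497)/(1 + 0.188×0.497) = 0.6850/1.09344 = 0.626466
Compose boost 3: (0.547 + 0.626466)/(1 + 0.547×0.626466) = 1.17347/1.34268 = 0.8740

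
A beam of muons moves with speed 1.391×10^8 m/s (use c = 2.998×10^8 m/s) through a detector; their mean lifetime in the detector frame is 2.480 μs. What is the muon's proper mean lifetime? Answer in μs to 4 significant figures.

τ₀ ≈ 2.197 μs

β = v/c = 1.391×10^8 / 2.998×10^8 = 0.463976
γ = 1/√(1 − 0.463976²) = 1.12886
Proper time: τ₀ = Δt/γ = 2.480/1.12886 = 2.197 μs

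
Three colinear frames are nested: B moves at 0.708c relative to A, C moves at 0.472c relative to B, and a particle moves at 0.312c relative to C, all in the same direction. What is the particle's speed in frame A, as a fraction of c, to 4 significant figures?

Compose boost 2: (0.472 + 0.708)/(1 + 0.472×0.708) = 1.180/1.33418 = 0.884441
Compose boost 3: (0.312 + 0.884441)/(1 + 0.312×0.884441) = 1.19644/1.27595 = 0.9377

u ≈ 0.9377c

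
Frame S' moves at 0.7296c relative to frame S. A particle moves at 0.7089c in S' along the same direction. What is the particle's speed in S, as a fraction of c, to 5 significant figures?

Relativistic velocity addition: u = (u' + v)/(1 + u'v/c²)
= (0.7089 + 0.7296)/(1 + 0.7089×0.7296) = 1.4385/1.517213 = 0.94812

u ≈ 0.94812c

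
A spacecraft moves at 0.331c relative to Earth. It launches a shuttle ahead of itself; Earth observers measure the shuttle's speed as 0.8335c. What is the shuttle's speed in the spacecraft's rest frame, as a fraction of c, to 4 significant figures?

Inverse velocity addition: u' = (u − v)/(1 − uv/c²)
= (0.8335 − 0.331)/(1 − 0.8335×0.331) = 0.5025/0.724112 = 0.6940

u' ≈ 0.6940c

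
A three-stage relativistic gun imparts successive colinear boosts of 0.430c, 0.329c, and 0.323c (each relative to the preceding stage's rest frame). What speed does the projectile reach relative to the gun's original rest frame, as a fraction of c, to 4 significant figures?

u ≈ 0.8133c

Compose boost 2: (0.329 + 0.430)/(1 + 0.329×0.430) = 0.7590/1.14147 = 0.664932
Compose boost 3: (0.323 + 0.664932)/(1 + 0.323×0.664932) = 0.987932/1.21477 = 0.8133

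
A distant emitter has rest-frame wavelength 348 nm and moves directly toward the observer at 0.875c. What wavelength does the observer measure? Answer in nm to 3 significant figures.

λ_obs ≈ 89.9 nm

Relativistic Doppler: λ_obs = λ_src √((1−β)/(1+β))
= 348 × √(0.12500/1.8750) = 348 × 0.25820 = 89.9 nm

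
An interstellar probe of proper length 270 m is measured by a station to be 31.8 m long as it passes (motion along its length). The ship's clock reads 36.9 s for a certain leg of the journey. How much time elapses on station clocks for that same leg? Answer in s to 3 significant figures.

Length contraction ⇒ γ = L₀/L = 270/31.8 = 8.4906
Time dilation: Δt = γτ₀ = 8.4906 × 36.9 s = 313 s

Δt ≈ 313 s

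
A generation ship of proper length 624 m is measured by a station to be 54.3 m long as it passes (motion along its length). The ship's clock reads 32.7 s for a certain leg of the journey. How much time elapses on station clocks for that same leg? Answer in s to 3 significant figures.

Δt ≈ 376 s

Length contraction ⇒ γ = L₀/L = 624/54.3 = 11.492
Time dilation: Δt = γτ₀ = 11.492 × 32.7 s = 376 s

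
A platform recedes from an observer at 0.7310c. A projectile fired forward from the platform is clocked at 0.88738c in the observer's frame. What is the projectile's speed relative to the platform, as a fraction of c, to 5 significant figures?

u' ≈ 0.44511c

Inverse velocity addition: u' = (u − v)/(1 − uv/c²)
= (0.88738 − 0.7310)/(1 − 0.88738×0.7310) = 0.15638/0.3513252 = 0.44511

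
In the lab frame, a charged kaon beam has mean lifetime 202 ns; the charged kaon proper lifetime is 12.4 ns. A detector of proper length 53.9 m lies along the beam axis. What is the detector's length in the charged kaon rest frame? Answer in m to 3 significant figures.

Time dilation ⇒ γ = Δt/τ₀ = 202/12.4 = 16.290
Length contraction: L = L₀/γ = 53.9/16.290 = 3.31 m

L ≈ 3.31 m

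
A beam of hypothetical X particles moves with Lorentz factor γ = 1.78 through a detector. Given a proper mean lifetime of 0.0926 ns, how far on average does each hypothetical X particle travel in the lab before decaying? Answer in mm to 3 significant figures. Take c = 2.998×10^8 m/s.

d ≈ 40.9 mm

β = √(1 − 1/γ²) = √(1 − 1/1.78²) = 0.82727
Dilated lifetime: Δt = γτ₀ = 1.78 × 0.0926 ns = 0.16483 ns
d = vΔt = 0.82727c × 0.16483 ns = 2.4802×10^8 m/s × 1.6483×10^-10 s = 40.9 mm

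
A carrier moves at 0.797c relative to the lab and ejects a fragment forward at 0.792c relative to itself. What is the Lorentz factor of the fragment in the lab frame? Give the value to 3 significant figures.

γ ≈ 4.42

u_lab = (0.792 + 0.797)/(1 + 0.792×0.797) = 1.589/1.63122 = 0.974115
γ = 1/√(1 − 0.974115²) = 4.42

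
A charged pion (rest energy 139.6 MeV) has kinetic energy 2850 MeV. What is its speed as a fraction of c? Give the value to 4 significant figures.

β ≈ 0.9989

γ = 1 + K/(m₀c²) = 1 + 2850/139.6 = 21.4155
β = √(1 − 1/γ²) = 0.9989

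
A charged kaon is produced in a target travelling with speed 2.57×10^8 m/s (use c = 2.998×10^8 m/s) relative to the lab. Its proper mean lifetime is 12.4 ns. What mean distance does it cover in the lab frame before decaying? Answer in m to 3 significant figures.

β = v/c = 2.57×10^8 / 2.998×10^8 = 0.85724
γ = 1/√(1 − 0.85724²) = 1.9420
Dilated lifetime: Δt = γτ₀ = 1.9420 × 12.4 ns = 24.081 ns
d = vΔt = 0.85724c × 24.081 ns = 2.5700×10^8 m/s × 2.4081×10^-8 s = 6.19 m

d ≈ 6.19 m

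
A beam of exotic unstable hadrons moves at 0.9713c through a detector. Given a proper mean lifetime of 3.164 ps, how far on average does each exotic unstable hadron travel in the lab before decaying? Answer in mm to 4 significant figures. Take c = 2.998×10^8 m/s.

d ≈ 3.874 mm

γ = 1/√(1 − 0.9713²) = 4.20419
Dilated lifetime: Δt = γτ₀ = 4.20419 × 3.164 ps = 13.3021 ps
d = vΔt = 0.9713c × 13.3021 ps = 2.91196×10^8 m/s × 1.33021×10^-11 s = 3.874 mm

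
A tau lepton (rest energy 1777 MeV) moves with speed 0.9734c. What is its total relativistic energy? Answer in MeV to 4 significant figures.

γ = 1/√(1 − 0.9734²) = 4.36467
E = γm₀c² = 4.36467 × 1777 MeV = 7756 MeV

E ≈ 7756 MeV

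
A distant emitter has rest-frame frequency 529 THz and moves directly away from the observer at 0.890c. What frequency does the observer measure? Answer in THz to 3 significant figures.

f_obs ≈ 128 THz

Relativistic Doppler: f_obs = f_src √((1−β)/(1+β))
= 529 × √(0.11000/1.8900) = 529 × 0.24125 = 128 THz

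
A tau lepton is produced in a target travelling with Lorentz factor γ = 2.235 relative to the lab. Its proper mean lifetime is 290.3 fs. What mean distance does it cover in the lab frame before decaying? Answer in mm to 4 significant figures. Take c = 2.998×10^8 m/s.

d ≈ 0.1740 mm

β = √(1 − 1/γ²) = √(1 − 1/2.235²) = 0.894320
Dilated lifetime: Δt = γτ₀ = 2.235 × 290.3 fs = 648.821 fs
d = vΔt = 0.894320c × 648.821 fs = 2.68117×10^8 m/s × 6.48821×10^-13 s = 0.1740 mm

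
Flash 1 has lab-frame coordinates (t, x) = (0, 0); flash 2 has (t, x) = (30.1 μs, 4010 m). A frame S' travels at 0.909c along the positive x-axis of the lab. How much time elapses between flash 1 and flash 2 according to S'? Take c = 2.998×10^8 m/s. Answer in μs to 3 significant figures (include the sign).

Δt' ≈ 43.0 μs

γ = 1/√(1 − 0.909²) = 2.3993
Δt' = γ(Δt − vΔx/c²) = 2.3993 × (30.1 μs − 0.909×4010 m / (2.998×10^8 m/s))
= 2.3993 × (17.942 μs) = 43.0 μs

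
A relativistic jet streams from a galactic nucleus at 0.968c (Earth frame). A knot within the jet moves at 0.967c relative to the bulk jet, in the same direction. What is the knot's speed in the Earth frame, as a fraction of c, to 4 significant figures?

u ≈ 0.9995c

Relativistic velocity addition: u = (u' + v)/(1 + u'v/c²)
= (0.967 + 0.968)/(1 + 0.967×0.968) = 1.935/1.93606 = 0.9995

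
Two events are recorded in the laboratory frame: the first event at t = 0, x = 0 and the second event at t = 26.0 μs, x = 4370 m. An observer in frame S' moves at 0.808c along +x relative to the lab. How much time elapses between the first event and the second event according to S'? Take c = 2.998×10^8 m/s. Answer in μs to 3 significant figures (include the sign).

γ = 1/√(1 − 0.808²) = 1.6973
Δt' = γ(Δt − vΔx/c²) = 1.6973 × (26.0 μs − 0.808×4370 m / (2.998×10^8 m/s))
= 1.6973 × (14.222 μs) = 24.1 μs

Δt' ≈ 24.1 μs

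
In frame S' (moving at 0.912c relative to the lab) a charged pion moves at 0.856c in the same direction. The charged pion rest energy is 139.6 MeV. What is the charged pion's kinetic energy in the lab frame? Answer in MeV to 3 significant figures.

u_lab = (0.856 + 0.912)/(1 + 0.856×0.912) = 0.992884
γ = 1/√(1 − 0.992884²) = 8.3971
K = (γ − 1)m₀c² = (8.3971 − 1) × 139.6 = 7.3971 × 139.6 = 1030 MeV

K ≈ 1030 MeV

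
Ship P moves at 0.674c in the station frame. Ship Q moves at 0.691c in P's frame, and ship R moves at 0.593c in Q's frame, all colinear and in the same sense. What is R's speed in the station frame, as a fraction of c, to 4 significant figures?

u ≈ 0.9820c

Compose boost 2: (0.691 + 0.674)/(1 + 0.691×0.674) = 1.365/1.46573 = 0.931274
Compose boost 3: (0.593 + 0.931274)/(1 + 0.593×0.931274) = 1.52427/1.55225 = 0.9820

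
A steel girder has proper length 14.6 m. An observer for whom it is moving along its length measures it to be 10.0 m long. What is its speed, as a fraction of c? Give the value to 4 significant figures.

β ≈ 0.7286

γ = L₀/L = 14.6/10.0 = 1.46000
β = √(1 − 1/γ²) = 0.7286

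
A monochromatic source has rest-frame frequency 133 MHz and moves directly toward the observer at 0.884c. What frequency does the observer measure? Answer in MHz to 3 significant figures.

Relativistic Doppler: f_obs = f_src √((1+β)/(1−β))
= 133 × √(1.8840/0.11600) = 133 × 4.0301 = 536 MHz

f_obs ≈ 536 MHz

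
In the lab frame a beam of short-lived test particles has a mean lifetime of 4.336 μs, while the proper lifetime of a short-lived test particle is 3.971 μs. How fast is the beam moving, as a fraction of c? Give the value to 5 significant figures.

γ = Δt/τ₀ = 4.336/3.971 = 1.091916
β = √(1 − 1/γ²) = √(1 − 1/1.091916²) = 0.40159

β ≈ 0.40159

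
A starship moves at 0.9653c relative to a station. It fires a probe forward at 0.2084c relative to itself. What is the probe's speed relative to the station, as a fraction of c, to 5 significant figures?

u ≈ 0.97713c

Relativistic velocity addition: u = (u' + v)/(1 + u'v/c²)
= (0.2084 + 0.9653)/(1 + 0.2084×0.9653) = 1.1737/1.201169 = 0.97713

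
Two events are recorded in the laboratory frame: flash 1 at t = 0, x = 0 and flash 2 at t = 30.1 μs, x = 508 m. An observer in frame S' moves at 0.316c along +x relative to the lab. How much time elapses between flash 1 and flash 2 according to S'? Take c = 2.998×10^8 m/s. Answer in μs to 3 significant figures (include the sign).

Δt' ≈ 31.2 μs

γ = 1/√(1 − 0.316²) = 1.0540
Δt' = γ(Δt − vΔx/c²) = 1.0540 × (30.1 μs − 0.316×508 m / (2.998×10^8 m/s))
= 1.0540 × (29.565 μs) = 31.2 μs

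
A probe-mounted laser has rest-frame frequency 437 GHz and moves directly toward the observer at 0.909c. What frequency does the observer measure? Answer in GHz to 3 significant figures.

Relativistic Doppler: f_obs = f_src √((1+β)/(1−β))
= 437 × √(1.9090/0.091000) = 437 × 4.5802 = 2000 GHz

f_obs ≈ 2000 GHz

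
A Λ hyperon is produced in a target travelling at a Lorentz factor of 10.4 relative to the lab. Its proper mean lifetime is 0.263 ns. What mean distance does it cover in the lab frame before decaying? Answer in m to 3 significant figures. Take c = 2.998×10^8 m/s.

β = √(1 − 1/γ²) = √(1 − 1/10.4²) = 0.99537
Dilated lifetime: Δt = γτ₀ = 10.4 × 0.263 ns = 2.7352 ns
d = vΔt = 0.99537c × 2.7352 ns = 2.9841×10^8 m/s × 2.7352×10^-9 s = 0.816 m

d ≈ 0.816 m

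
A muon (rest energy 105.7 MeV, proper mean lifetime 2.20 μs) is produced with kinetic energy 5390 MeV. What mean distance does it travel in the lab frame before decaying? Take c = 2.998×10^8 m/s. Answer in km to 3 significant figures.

γ = 1 + K/(m₀c²) = 1 + 5390/105.7 = 51.993
β = √(1 − 1/γ²) = 0.99982
Dilated lifetime: γτ₀ = 51.993 × 2.20 μs = 114.39 μs
d = βc·γτ₀ = 0.99982 × (2.998×10^8 m/s) × 0.00011439 s = 34.3 km

d ≈ 34.3 km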